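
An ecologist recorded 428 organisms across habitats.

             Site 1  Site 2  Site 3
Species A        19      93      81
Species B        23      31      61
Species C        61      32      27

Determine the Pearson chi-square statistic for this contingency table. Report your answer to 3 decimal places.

80.449

Row totals: 193, 115, 120. Column totals: 103, 156, 169. Grand total N = 428.
Expected counts (row total × column total / N):
  Species A, Site 1: 193×103/428 = 46.4463
  Species A, Site 2: 193×156/428 = 70.3458
  Species A, Site 3: 193×169/428 = 76.2079
  Species B, Site 1: 115×103/428 = 27.6752
  Species B, Site 2: 115×156/428 = 41.9159
  Species B, Site 3: 115×169/428 = 45.4089
  Species C, Site 1: 120×103/428 = 28.8785
  Species C, Site 2: 120×156/428 = 43.7383
  Species C, Site 3: 120×169/428 = 47.3832
Contributions (O − E)²/E:
  (19 − 46.4463)²/46.4463 = 16.2187
  (93 − 70.3458)²/70.3458 = 7.2956
  (81 − 76.2079)²/76.2079 = 0.3013
  (23 − 27.6752)²/27.6752 = 0.7898
  (31 − 41.9159)²/41.9159 = 2.8428
  (61 − 45.4089)²/45.4089 = 5.3532
  (61 − 28.8785)²/28.8785 = 35.7287
  (32 − 43.7383)²/43.7383 = 3.1503
  (27 − 47.3832)²/47.3832 = 8.7684
χ² = 16.2187 + 7.2956 + 0.3013 + 0.7898 + 2.8428 + 5.3532 + 35.7287 + 3.1503 + 8.7684 = 80.449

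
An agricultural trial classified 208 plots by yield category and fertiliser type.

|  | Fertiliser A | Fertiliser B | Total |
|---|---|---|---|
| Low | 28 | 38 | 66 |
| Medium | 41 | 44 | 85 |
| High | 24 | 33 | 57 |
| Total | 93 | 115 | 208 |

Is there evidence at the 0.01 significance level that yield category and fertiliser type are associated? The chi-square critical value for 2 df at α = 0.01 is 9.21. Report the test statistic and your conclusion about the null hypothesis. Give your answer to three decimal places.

Grand total N = 208.
Expected counts (row total × column total / N):
  Low, Fertiliser A: 66×93/208 = 29.5096
  Low, Fertiliser B: 66×115/208 = 36.4904
  Medium, Fertiliser A: 85×93/208 = 38.0048
  Medium, Fertiliser B: 85×115/208 = 46.9952
  High, Fertiliser A: 57×93/208 = 25.4856
  High, Fertiliser B: 57×115/208 = 31.5144
Contributions (O − E)²/E:
  (28 − 29.5096)²/29.5096 = 0.0772
  (38 − 36.4904)²/36.4904 = 0.0625
  (41 − 38.0048)²/38.0048 = 0.2361
  (44 − 46.9952)²/46.9952 = 0.1909
  (24 − 25.4856)²/25.4856 = 0.0866
  (33 − 31.5144)²/31.5144 = 0.0700
χ² = 0.0772 + 0.0625 + 0.2361 + 0.1909 + 0.0866 + 0.0700 = 0.723
df = (3−1)(2−1) = 2. Since 0.723 < 9.21, fail to reject the null hypothesis of independence at α = 0.01.

0.723; fail to reject H₀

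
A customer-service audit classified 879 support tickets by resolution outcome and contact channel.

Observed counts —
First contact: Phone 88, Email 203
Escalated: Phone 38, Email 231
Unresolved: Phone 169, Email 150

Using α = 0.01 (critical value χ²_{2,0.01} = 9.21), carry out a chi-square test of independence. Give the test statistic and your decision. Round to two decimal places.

Row totals: 291, 269, 319. Column totals: 295, 584. Grand total N = 879.
Expected counts (row total × column total / N):
  First contact, Phone: 291×295/879 = 97.662
  First contact, Email: 291×584/879 = 193.338
  Escalated, Phone: 269×295/879 = 90.279
  Escalated, Email: 269×584/879 = 178.721
  Unresolved, Phone: 319×295/879 = 107.059
  Unresolved, Email: 319×584/879 = 211.941
Contributions (O − E)²/E:
  (88 − 97.662)²/97.662 = 0.9559
  (203 − 193.338)²/193.338 = 0.4829
  (38 − 90.279)²/90.279 = 30.2739
  (231 − 178.721)²/178.721 = 15.2925
  (169 − 107.059)²/107.059 = 35.8371
  (150 − 211.941)²/211.941 = 18.1026
χ² = 0.9559 + 0.4829 + 30.2739 + 15.2925 + 35.8371 + 18.1026 = 100.94
df = (3−1)(2−1) = 2. Since 100.94 > 9.21, reject the null hypothesis of independence at α = 0.01.

100.94; reject H₀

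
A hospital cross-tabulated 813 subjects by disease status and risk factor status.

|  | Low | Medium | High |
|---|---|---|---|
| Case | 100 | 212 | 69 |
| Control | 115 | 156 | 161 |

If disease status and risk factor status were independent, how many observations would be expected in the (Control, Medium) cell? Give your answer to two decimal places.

195.54

Row total (Control) = 432; column total (Medium) = 368; grand total N = 813.
Expected count = (row total × column total) / N = 432 × 368 / 813 = 195.54.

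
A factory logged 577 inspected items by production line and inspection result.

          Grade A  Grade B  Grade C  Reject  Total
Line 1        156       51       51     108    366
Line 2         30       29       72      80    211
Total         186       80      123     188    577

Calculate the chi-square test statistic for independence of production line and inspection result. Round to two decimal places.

Grand total N = 577.
Expected counts (row total × column total / N):
  Line 1, Grade A: 366×186/577 = 117.983
  Line 1, Grade B: 366×80/577 = 50.745
  Line 1, Grade C: 366×123/577 = 78.021
  Line 1, Reject: 366×188/577 = 119.251
  Line 2, Grade A: 211×186/577 = 68.017
  Line 2, Grade B: 211×80/577 = 29.255
  Line 2, Grade C: 211×123/577 = 44.979
  Line 2, Reject: 211×188/577 = 68.749
Contributions (O − E)²/E:
  (156 − 117.983)²/117.983 = 12.2500
  (51 − 50.745)²/50.745 = 0.0013
  (51 − 78.021)²/78.021 = 9.3582
  (108 − 119.251)²/119.251 = 1.0615
  (30 − 68.017)²/68.017 = 21.2490
  (29 − 29.255)²/29.255 = 0.0022
  (72 − 44.979)²/44.979 = 16.2328
  (80 − 68.749)²/68.749 = 1.8413
χ² = 12.2500 + 0.0013 + 9.3582 + 1.0615 + 21.2490 + 0.0022 + 16.2328 + 1.8413 = 62.00

62.00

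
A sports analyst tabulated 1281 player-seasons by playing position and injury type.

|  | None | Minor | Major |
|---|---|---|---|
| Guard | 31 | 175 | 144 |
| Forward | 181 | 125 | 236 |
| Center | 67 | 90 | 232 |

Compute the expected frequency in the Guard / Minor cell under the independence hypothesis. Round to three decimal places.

Row total (Guard) = 350; column total (Minor) = 390; grand total N = 1281.
Expected count = (row total × column total) / N = 350 × 390 / 1281 = 106.557.

106.557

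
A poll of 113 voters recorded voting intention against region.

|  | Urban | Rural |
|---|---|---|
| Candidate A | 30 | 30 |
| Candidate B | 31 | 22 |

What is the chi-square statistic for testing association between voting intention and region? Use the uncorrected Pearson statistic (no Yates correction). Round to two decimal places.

0.82

Row totals: 60, 53. Column totals: 61, 52. Grand total N = 113.
Expected counts (row total × column total / N):
  Candidate A, Urban: 60×61/113 = 32.389
  Candidate A, Rural: 60×52/113 = 27.611
  Candidate B, Urban: 53×61/113 = 28.611
  Candidate B, Rural: 53×52/113 = 24.389
Contributions (O − E)²/E:
  (30 − 32.389)²/32.389 = 0.1762
  (30 − 27.611)²/27.611 = 0.2067
  (31 − 28.611)²/28.611 = 0.1995
  (22 − 24.389)²/24.389 = 0.2340
χ² = 0.1762 + 0.2067 + 0.1995 + 0.2340 = 0.82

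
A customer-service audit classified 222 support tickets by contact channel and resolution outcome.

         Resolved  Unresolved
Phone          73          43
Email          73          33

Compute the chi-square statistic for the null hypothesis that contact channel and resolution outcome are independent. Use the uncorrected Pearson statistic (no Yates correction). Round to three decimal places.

0.867

Row totals: 116, 106. Column totals: 146, 76. Grand total N = 222.
Expected counts (row total × column total / N):
  Phone, Resolved: 116×146/222 = 76.2883
  Phone, Unresolved: 116×76/222 = 39.7117
  Email, Resolved: 106×146/222 = 69.7117
  Email, Unresolved: 106×76/222 = 36.2883
Contributions (O − E)²/E:
  (73 − 76.2883)²/76.2883 = 0.1417
  (43 − 39.7117)²/39.7117 = 0.2723
  (73 − 69.7117)²/69.7117 = 0.1551
  (33 − 36.2883)²/36.2883 = 0.2980
χ² = 0.1417 + 0.2723 + 0.1551 + 0.2980 = 0.867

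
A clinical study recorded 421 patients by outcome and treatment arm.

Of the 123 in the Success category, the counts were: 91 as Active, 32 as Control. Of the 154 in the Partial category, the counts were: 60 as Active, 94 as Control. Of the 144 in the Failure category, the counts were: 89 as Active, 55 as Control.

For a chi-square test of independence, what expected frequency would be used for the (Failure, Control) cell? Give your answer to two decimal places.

Row total (Failure) = 144; column total (Control) = 181; grand total N = 421.
Expected count = (row total × column total) / N = 144 × 181 / 421 = 61.91.

61.91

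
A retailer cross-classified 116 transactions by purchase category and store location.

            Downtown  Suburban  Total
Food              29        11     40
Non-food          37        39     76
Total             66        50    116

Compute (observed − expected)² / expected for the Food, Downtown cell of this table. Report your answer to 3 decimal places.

1.712

Row total (Food) = 40; column total (Downtown) = 66; N = 116.
Expected count E = 40 × 66 / 116 = 22.7586.
Contribution = (O − E)²/E = (29 − 22.7586)² / 22.7586 = 1.712.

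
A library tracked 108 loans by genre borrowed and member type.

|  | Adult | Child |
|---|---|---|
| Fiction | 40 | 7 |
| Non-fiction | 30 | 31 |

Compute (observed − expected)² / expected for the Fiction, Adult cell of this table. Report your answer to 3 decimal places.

Row total (Fiction) = 47; column total (Adult) = 70; N = 108.
Expected count E = 47 × 70 / 108 = 30.46296.
Contribution = (O − E)²/E = (40 − 30.46296)² / 30.46296 = 2.986.

2.986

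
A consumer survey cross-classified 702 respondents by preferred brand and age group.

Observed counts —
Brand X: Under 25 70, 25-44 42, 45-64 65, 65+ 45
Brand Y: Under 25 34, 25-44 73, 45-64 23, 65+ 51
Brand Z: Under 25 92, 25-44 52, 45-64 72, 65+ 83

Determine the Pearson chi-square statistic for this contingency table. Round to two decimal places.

Row totals: 222, 181, 299. Column totals: 196, 167, 160, 179. Grand total N = 702.
Expected counts (row total × column total / N):
  Brand X, Under 25: 222×196/702 = 61.983
  Brand X, 25-44: 222×167/702 = 52.812
  Brand X, 45-64: 222×160/702 = 50.598
  Brand X, 65+: 222×179/702 = 56.607
  Brand Y, Under 25: 181×196/702 = 50.536
  Brand Y, 25-44: 181×167/702 = 43.058
  Brand Y, 45-64: 181×160/702 = 41.254
  Brand Y, 65+: 181×179/702 = 46.152
  Brand Z, Under 25: 299×196/702 = 83.481
  Brand Z, 25-44: 299×167/702 = 71.130
  Brand Z, 45-64: 299×160/702 = 68.148
  Brand Z, 65+: 299×179/702 = 76.241
Contributions (O − E)²/E:
  (70 − 61.983)²/61.983 = 1.0369
  (42 − 52.812)²/52.812 = 2.2135
  (65 − 50.598)²/50.598 = 4.0993
  (45 − 56.607)²/56.607 = 2.3800
  (34 − 50.536)²/50.536 = 5.4108
  (73 − 43.058)²/43.058 = 20.8213
  (23 − 41.254)²/41.254 = 8.0770
  (51 − 46.152)²/46.152 = 0.5093
  (92 − 83.481)²/83.481 = 0.8693
  (52 − 71.130)²/71.130 = 5.1449
  (72 − 68.148)²/68.148 = 0.2177
  (83 − 76.241)²/76.241 = 0.5992
χ² = 1.0369 + 2.2135 + 4.0993 + 2.3800 + 5.4108 + 20.8213 + 8.0770 + 0.5093 + 0.8693 + 5.1449 + 0.2177 + 0.5992 = 51.38

51.38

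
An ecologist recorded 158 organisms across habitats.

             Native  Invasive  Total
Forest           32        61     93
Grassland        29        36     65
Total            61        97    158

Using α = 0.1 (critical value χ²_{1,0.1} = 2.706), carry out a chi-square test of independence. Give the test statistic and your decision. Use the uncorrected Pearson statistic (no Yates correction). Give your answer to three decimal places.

1.682; fail to reject H₀

Grand total N = 158.
Expected counts (row total × column total / N):
  Forest, Native: 93×61/158 = 35.9051
  Forest, Invasive: 93×97/158 = 57.0949
  Grassland, Native: 65×61/158 = 25.0949
  Grassland, Invasive: 65×97/158 = 39.9051
Contributions (O − E)²/E:
  (32 − 35.9051)²/35.9051 = 0.4247
  (61 − 57.0949)²/57.0949 = 0.2671
  (29 − 25.0949)²/25.0949 = 0.6077
  (36 − 39.9051)²/39.9051 = 0.3822
χ² = 0.4247 + 0.2671 + 0.6077 + 0.3822 = 1.682
df = (2−1)(2−1) = 1. Since 1.682 < 2.706, fail to reject the null hypothesis of independence at α = 0.1.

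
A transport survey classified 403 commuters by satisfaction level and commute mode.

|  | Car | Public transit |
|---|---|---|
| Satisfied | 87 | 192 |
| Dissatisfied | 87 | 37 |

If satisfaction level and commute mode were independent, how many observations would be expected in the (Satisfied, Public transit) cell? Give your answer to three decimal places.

158.538

Row total (Satisfied) = 279; column total (Public transit) = 229; grand total N = 403.
Expected count = (row total × column total) / N = 279 × 229 / 403 = 158.538.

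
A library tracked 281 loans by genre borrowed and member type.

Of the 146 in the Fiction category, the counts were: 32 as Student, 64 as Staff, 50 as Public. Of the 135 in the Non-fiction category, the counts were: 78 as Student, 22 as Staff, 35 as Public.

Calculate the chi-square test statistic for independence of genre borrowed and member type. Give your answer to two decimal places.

42.03

Row totals: 146, 135. Column totals: 110, 86, 85. Grand total N = 281.
Expected counts (row total × column total / N):
  Fiction, Student: 146×110/281 = 57.153
  Fiction, Staff: 146×86/281 = 44.683
  Fiction, Public: 146×85/281 = 44.164
  Non-fiction, Student: 135×110/281 = 52.847
  Non-fiction, Staff: 135×86/281 = 41.317
  Non-fiction, Public: 135×85/281 = 40.836
Contributions (O − E)²/E:
  (32 − 57.153)²/57.153 = 11.0698
  (64 − 44.683)²/44.683 = 8.3510
  (50 − 44.164)²/44.164 = 0.7712
  (78 − 52.847)²/52.847 = 11.9718
  (22 − 41.317)²/41.317 = 9.0313
  (35 − 40.836)²/40.836 = 0.8340
χ² = 11.0698 + 8.3510 + 0.7712 + 11.9718 + 9.0313 + 0.8340 = 42.03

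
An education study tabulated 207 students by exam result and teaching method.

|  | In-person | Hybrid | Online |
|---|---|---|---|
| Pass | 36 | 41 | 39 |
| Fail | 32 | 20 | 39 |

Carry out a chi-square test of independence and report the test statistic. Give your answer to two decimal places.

Row totals: 116, 91. Column totals: 68, 61, 78. Grand total N = 207.
Expected counts (row total × column total / N):
  Pass, In-person: 116×68/207 = 38.106
  Pass, Hybrid: 116×61/207 = 34.184
  Pass, Online: 116×78/207 = 43.710
  Fail, In-person: 91×68/207 = 29.894
  Fail, Hybrid: 91×61/207 = 26.816
  Fail, Online: 91×78/207 = 34.290
Contributions (O − E)²/E:
  (36 − 38.106)²/38.106 = 0.1164
  (41 − 34.184)²/34.184 = 1.3591
  (39 − 43.710)²/43.710 = 0.5075
  (32 − 29.894)²/29.894 = 0.1484
  (20 − 26.816)²/26.816 = 1.7325
  (39 − 34.290)²/34.290 = 0.6470
χ² = 0.1164 + 1.3591 + 0.5075 + 0.1484 + 1.7325 + 0.6470 = 4.51

4.51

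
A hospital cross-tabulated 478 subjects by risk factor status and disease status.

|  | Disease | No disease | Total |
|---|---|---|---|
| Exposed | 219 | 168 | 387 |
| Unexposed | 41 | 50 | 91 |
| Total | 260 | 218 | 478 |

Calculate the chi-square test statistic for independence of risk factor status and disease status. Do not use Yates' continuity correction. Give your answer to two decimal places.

3.95

Grand total N = 478.
Expected counts (row total × column total / N):
  Exposed, Disease: 387×260/478 = 210.502
  Exposed, No disease: 387×218/478 = 176.498
  Unexposed, Disease: 91×260/478 = 49.498
  Unexposed, No disease: 91×218/478 = 41.502
Contributions (O − E)²/E:
  (219 − 210.502)²/210.502 = 0.3431
  (168 − 176.498)²/176.498 = 0.4092
  (41 − 49.498)²/49.498 = 1.4590
  (50 − 41.502)²/41.502 = 1.7401
χ² = 0.3431 + 0.4092 + 1.4590 + 1.7401 = 3.95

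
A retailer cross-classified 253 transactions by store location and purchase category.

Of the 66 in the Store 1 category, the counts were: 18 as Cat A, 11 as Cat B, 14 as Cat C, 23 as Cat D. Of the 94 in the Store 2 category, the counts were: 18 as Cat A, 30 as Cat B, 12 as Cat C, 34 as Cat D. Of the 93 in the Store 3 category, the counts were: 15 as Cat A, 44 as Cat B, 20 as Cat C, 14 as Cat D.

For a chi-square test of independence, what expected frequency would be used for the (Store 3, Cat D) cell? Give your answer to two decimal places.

26.10

Row total (Store 3) = 93; column total (Cat D) = 71; grand total N = 253.
Expected count = (row total × column total) / N = 93 × 71 / 253 = 26.10.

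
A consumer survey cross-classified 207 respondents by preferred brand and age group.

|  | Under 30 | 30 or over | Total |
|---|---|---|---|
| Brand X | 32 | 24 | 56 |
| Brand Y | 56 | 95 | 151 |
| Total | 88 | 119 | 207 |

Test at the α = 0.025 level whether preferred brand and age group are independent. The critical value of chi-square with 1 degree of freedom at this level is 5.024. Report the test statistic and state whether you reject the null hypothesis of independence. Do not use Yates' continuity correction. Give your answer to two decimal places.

Grand total N = 207.
Expected counts (row total × column total / N):
  Brand X, Under 30: 56×88/207 = 23.807
  Brand X, 30 or over: 56×119/207 = 32.193
  Brand Y, Under 30: 151×88/207 = 64.193
  Brand Y, 30 or over: 151×119/207 = 86.807
Contributions (O − E)²/E:
  (32 − 23.807)²/23.807 = 2.8196
  (24 − 32.193)²/32.193 = 2.0851
  (56 − 64.193)²/64.193 = 1.0457
  (95 − 86.807)²/86.807 = 0.7733
χ² = 2.8196 + 2.0851 + 1.0457 + 0.7733 = 6.72
df = (2−1)(2−1) = 1. Since 6.72 > 5.024, reject the null hypothesis of independence at α = 0.025.

6.72; reject H₀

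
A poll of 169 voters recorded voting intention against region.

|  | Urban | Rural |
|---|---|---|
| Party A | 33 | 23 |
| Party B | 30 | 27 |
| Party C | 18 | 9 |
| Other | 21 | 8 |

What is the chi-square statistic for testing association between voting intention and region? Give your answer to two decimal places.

3.68

Row totals: 56, 57, 27, 29. Column totals: 102, 67. Grand total N = 169.
Expected counts (row total × column total / N):
  Party A, Urban: 56×102/169 = 33.799
  Party A, Rural: 56×67/169 = 22.201
  Party B, Urban: 57×102/169 = 34.402
  Party B, Rural: 57×67/169 = 22.598
  Party C, Urban: 27×102/169 = 16.296
  Party C, Rural: 27×67/169 = 10.704
  Other, Urban: 29×102/169 = 17.503
  Other, Rural: 29×67/169 = 11.497
Contributions (O − E)²/E:
  (33 − 33.799)²/33.799 = 0.0189
  (23 − 22.201)²/22.201 = 0.0288
  (30 − 34.402)²/34.402 = 0.5633
  (27 − 22.598)²/22.598 = 0.8575
  (18 − 16.296)²/16.296 = 0.1782
  (9 − 10.704)²/10.704 = 0.2713
  (21 − 17.503)²/17.503 = 0.6987
  (8 − 11.497)²/11.497 = 1.0637
χ² = 0.0189 + 0.0288 + 0.5633 + 0.8575 + 0.1782 + 0.2713 + 0.6987 + 1.0637 = 3.68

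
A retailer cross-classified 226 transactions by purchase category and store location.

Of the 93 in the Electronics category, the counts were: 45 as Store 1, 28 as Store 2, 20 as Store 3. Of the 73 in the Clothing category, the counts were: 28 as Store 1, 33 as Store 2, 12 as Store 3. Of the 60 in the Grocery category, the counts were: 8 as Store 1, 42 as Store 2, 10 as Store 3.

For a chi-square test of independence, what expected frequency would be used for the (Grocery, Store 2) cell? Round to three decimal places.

27.345

Row total (Grocery) = 60; column total (Store 2) = 103; grand total N = 226.
Expected count = (row total × column total) / N = 60 × 103 / 226 = 27.345.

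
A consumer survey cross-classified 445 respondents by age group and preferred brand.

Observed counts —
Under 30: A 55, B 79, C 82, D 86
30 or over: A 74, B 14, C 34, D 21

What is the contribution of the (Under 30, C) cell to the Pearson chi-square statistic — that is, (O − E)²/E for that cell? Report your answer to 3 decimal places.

0.136

Row total (Under 30) = 302; column total (C) = 116; N = 445.
Expected count E = 302 × 116 / 445 = 78.7236.
Contribution = (O − E)²/E = (82 − 78.7236)² / 78.7236 = 0.136.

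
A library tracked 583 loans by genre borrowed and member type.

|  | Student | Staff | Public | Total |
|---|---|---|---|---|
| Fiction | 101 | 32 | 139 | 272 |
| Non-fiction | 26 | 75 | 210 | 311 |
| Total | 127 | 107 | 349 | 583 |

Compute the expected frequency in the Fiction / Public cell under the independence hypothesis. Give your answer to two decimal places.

Row total (Fiction) = 272; column total (Public) = 349; grand total N = 583.
Expected count = (row total × column total) / N = 272 × 349 / 583 = 162.83.

162.83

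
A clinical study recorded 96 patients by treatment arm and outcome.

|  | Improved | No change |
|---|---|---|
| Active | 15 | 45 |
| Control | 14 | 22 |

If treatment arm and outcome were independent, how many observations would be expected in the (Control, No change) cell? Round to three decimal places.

Row total (Control) = 36; column total (No change) = 67; grand total N = 96.
Expected count = (row total × column total) / N = 36 × 67 / 96 = 25.125.

25.125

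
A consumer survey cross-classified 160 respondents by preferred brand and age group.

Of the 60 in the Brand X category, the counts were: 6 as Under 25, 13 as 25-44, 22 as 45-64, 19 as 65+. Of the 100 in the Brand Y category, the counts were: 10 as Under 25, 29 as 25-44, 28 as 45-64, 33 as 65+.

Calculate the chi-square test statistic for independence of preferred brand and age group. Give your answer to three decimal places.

1.690

Row totals: 60, 100. Column totals: 16, 42, 50, 52. Grand total N = 160.
Expected counts (row total × column total / N):
  Brand X, Under 25: 60×16/160 = 6.0000
  Brand X, 25-44: 60×42/160 = 15.7500
  Brand X, 45-64: 60×50/160 = 18.7500
  Brand X, 65+: 60×52/160 = 19.5000
  Brand Y, Under 25: 100×16/160 = 10.0000
  Brand Y, 25-44: 100×42/160 = 26.2500
  Brand Y, 45-64: 100×50/160 = 31.2500
  Brand Y, 65+: 100×52/160 = 32.5000
Contributions (O − E)²/E:
  (6 − 6.0000)²/6.0000 = 0.0000
  (13 − 15.7500)²/15.7500 = 0.4802
  (22 − 18.7500)²/18.7500 = 0.5633
  (19 − 19.5000)²/19.5000 = 0.0128
  (10 − 10.0000)²/10.0000 = 0.0000
  (29 − 26.2500)²/26.2500 = 0.2881
  (28 − 31.2500)²/31.2500 = 0.3380
  (33 − 32.5000)²/32.5000 = 0.0077
χ² = 0.0000 + 0.4802 + 0.5633 + 0.0128 + 0.0000 + 0.2881 + 0.3380 + 0.0077 = 1.690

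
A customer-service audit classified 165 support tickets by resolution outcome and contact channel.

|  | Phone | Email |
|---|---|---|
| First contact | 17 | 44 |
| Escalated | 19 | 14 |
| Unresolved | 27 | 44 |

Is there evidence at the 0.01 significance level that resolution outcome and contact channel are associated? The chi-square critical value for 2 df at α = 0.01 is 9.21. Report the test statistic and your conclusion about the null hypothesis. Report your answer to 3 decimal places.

8.008; fail to reject H₀

Row totals: 61, 33, 71. Column totals: 63, 102. Grand total N = 165.
Expected counts (row total × column total / N):
  First contact, Phone: 61×63/165 = 23.2909
  First contact, Email: 61×102/165 = 37.7091
  Escalated, Phone: 33×63/165 = 12.6000
  Escalated, Email: 33×102/165 = 20.4000
  Unresolved, Phone: 71×63/165 = 27.1091
  Unresolved, Email: 71×102/165 = 43.8909
Contributions (O − E)²/E:
  (17 − 23.2909)²/23.2909 = 1.6992
  (44 − 37.7091)²/37.7091 = 1.0495
  (19 − 12.6000)²/12.6000 = 3.2508
  (14 − 20.4000)²/20.4000 = 2.0078
  (27 − 27.1091)²/27.1091 = 0.0004
  (44 − 43.8909)²/43.8909 = 0.0003
χ² = 1.6992 + 1.0495 + 3.2508 + 2.0078 + 0.0004 + 0.0003 = 8.008
df = (3−1)(2−1) = 2. Since 8.008 < 9.21, fail to reject the null hypothesis of independence at α = 0.01.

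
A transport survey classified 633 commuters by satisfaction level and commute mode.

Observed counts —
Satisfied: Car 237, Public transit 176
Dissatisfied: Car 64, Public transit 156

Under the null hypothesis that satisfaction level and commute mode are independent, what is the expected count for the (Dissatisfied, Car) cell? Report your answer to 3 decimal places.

Row total (Dissatisfied) = 220; column total (Car) = 301; grand total N = 633.
Expected count = (row total × column total) / N = 220 × 301 / 633 = 104.613.

104.613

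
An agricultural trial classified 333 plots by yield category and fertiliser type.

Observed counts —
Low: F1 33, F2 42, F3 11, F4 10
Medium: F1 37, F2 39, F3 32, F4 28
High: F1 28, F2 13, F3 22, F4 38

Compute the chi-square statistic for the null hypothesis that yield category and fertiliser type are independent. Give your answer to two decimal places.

Row totals: 96, 136, 101. Column totals: 98, 94, 65, 76. Grand total N = 333.
Expected counts (row total × column total / N):
  Low, F1: 96×98/333 = 28.252
  Low, F2: 96×94/333 = 27.099
  Low, F3: 96×65/333 = 18.739
  Low, F4: 96×76/333 = 21.910
  Medium, F1: 136×98/333 = 40.024
  Medium, F2: 136×94/333 = 38.390
  Medium, F3: 136×65/333 = 26.547
  Medium, F4: 136×76/333 = 31.039
  High, F1: 101×98/333 = 29.724
  High, F2: 101×94/333 = 28.511
  High, F3: 101×65/333 = 19.715
  High, F4: 101×76/333 = 23.051
Contributions (O − E)²/E:
  (33 − 28.252)²/28.252 = 0.7979
  (42 − 27.099)²/27.099 = 8.1937
  (11 − 18.739)²/18.739 = 3.1961
  (10 − 21.910)²/21.910 = 6.4741
  (37 − 40.024)²/40.024 = 0.2285
  (39 − 38.390)²/38.390 = 0.0097
  (32 − 26.547)²/26.547 = 1.1201
  (28 − 31.039)²/31.039 = 0.2975
  (28 − 29.724)²/29.724 = 0.1000
  (13 − 28.511)²/28.511 = 8.4385
  (22 − 19.715)²/19.715 = 0.2648
  (38 − 23.051)²/23.051 = 9.6947
χ² = 0.7979 + 8.1937 + 3.1961 + 6.4741 + 0.2285 + 0.0097 + 1.1201 + 0.2975 + 0.1000 + 8.4385 + 0.2648 + 9.6947 = 38.82

38.82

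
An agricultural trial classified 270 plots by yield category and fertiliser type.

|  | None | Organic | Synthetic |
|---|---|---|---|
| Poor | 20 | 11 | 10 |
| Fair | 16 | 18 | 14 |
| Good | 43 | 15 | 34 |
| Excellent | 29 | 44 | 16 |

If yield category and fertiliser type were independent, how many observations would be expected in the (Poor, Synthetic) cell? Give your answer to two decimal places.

Row total (Poor) = 41; column total (Synthetic) = 74; grand total N = 270.
Expected count = (row total × column total) / N = 41 × 74 / 270 = 11.24.

11.24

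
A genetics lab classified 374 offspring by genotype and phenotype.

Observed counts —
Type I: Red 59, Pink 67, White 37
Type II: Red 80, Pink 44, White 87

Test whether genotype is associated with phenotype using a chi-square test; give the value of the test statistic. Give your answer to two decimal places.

Row totals: 163, 211. Column totals: 139, 111, 124. Grand total N = 374.
Expected counts (row total × column total / N):
  Type I, Red: 163×139/374 = 60.580
  Type I, Pink: 163×111/374 = 48.377
  Type I, White: 163×124/374 = 54.043
  Type II, Red: 211×139/374 = 78.420
  Type II, Pink: 211×111/374 = 62.623
  Type II, White: 211×124/374 = 69.957
Contributions (O − E)²/E:
  (59 − 60.580)²/60.580 = 0.0412
  (67 − 48.377)²/48.377 = 7.1690
  (37 − 54.043)²/54.043 = 5.3747
  (80 − 78.420)²/78.420 = 0.0318
  (44 − 62.623)²/62.623 = 5.5382
  (87 − 69.957)²/69.957 = 4.1520
χ² = 0.0412 + 7.1690 + 5.3747 + 0.0318 + 5.5382 + 4.1520 = 22.31

22.31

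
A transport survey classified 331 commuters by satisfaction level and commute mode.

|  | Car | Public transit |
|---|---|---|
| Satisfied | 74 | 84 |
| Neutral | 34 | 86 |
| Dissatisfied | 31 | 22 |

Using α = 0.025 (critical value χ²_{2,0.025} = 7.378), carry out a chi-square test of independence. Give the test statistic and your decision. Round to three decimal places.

Row totals: 158, 120, 53. Column totals: 139, 192. Grand total N = 331.
Expected counts (row total × column total / N):
  Satisfied, Car: 158×139/331 = 66.3505
  Satisfied, Public transit: 158×192/331 = 91.6495
  Neutral, Car: 120×139/331 = 50.3927
  Neutral, Public transit: 120×192/331 = 69.6073
  Dissatisfied, Car: 53×139/331 = 22.2568
  Dissatisfied, Public transit: 53×192/331 = 30.7432
Contributions (O − E)²/E:
  (74 − 66.3505)²/66.3505 = 0.8819
  (84 − 91.6495)²/91.6495 = 0.6385
  (34 − 50.3927)²/50.3927 = 5.3325
  (86 − 69.6073)²/69.6073 = 3.8605
  (31 − 22.2568)²/22.2568 = 3.4346
  (22 − 30.7432)²/30.7432 = 2.4865
χ² = 0.8819 + 0.6385 + 5.3325 + 3.8605 + 3.4346 + 2.4865 = 16.635
df = (3−1)(2−1) = 2. Since 16.635 > 7.378, reject the null hypothesis of independence at α = 0.025.

16.635; reject H₀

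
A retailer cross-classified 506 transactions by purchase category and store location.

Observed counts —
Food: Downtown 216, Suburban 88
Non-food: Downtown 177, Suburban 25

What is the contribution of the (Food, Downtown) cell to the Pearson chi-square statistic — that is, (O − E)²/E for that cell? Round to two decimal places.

1.71

Row total (Food) = 304; column total (Downtown) = 393; N = 506.
Expected count E = 304 × 393 / 506 = 236.111.
Contribution = (O − E)²/E = (216 − 236.111)² / 236.111 = 1.71.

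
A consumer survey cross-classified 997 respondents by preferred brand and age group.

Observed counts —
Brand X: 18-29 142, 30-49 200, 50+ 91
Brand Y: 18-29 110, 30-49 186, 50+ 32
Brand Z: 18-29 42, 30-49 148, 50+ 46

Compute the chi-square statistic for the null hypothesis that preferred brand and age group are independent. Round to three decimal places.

38.194

Row totals: 433, 328, 236. Column totals: 294, 534, 169. Grand total N = 997.
Expected counts (row total × column total / N):
  Brand X, 18-29: 433×294/997 = 127.6851
  Brand X, 30-49: 433×534/997 = 231.9178
  Brand X, 50+: 433×169/997 = 73.3972
  Brand Y, 18-29: 328×294/997 = 96.7222
  Brand Y, 30-49: 328×534/997 = 175.6790
  Brand Y, 50+: 328×169/997 = 55.5988
  Brand Z, 18-29: 236×294/997 = 69.5928
  Brand Z, 30-49: 236×534/997 = 126.4032
  Brand Z, 50+: 236×169/997 = 40.0040
Contributions (O − E)²/E:
  (142 − 127.6851)²/127.6851 = 1.6049
  (200 − 231.9178)²/231.9178 = 4.3927
  (91 − 73.3972)²/73.3972 = 4.2217
  (110 − 96.7222)²/96.7222 = 1.8227
  (186 − 175.6790)²/175.6790 = 0.6064
  (32 − 55.5988)²/55.5988 = 10.0165
  (42 − 69.5928)²/69.5928 = 10.9402
  (148 − 126.4032)²/126.4032 = 3.6900
  (46 − 40.0040)²/40.0040 = 0.8987
χ² = 1.6049 + 4.3927 + 4.2217 + 1.8227 + 0.6064 + 10.0165 + 10.9402 + 3.6900 + 0.8987 = 38.194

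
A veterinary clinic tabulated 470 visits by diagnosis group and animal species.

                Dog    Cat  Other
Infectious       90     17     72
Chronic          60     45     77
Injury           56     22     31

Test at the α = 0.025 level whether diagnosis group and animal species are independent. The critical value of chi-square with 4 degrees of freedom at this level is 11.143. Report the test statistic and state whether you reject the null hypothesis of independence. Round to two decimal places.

23.85; reject H₀

Row totals: 179, 182, 109. Column totals: 206, 84, 180. Grand total N = 470.
Expected counts (row total × column total / N):
  Infectious, Dog: 179×206/470 = 78.4553
  Infectious, Cat: 179×84/470 = 31.9915
  Infectious, Other: 179×180/470 = 68.5532
  Chronic, Dog: 182×206/470 = 79.7702
  Chronic, Cat: 182×84/470 = 32.5277
  Chronic, Other: 182×180/470 = 69.7021
  Injury, Dog: 109×206/470 = 47.7745
  Injury, Cat: 109×84/470 = 19.4809
  Injury, Other: 109×180/470 = 41.7447
Contributions (O − E)²/E:
  (90 − 78.4553)²/78.4553 = 1.6988
  (17 − 31.9915)²/31.9915 = 7.0251
  (72 − 68.5532)²/68.5532 = 0.1733
  (60 − 79.7702)²/79.7702 = 4.8998
  (45 − 32.5277)²/32.5277 = 4.7823
  (77 − 69.7021)²/69.7021 = 0.7641
  (56 − 47.7745)²/47.7745 = 1.4162
  (22 − 19.4809)²/19.4809 = 0.3257
  (31 − 41.7447)²/41.7447 = 2.7656
χ² = 1.6988 + 7.0251 + 0.1733 + 4.8998 + 4.7823 + 0.7641 + 1.4162 + 0.3257 + 2.7656 = 23.85
df = (3−1)(3−1) = 4. Since 23.85 > 11.143, reject the null hypothesis of independence at α = 0.025.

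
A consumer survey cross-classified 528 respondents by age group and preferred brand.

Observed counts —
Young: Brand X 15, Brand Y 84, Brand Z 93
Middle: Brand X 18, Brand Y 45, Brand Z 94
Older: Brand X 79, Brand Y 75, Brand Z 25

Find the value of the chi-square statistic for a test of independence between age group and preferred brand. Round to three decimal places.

122.514

Row totals: 192, 157, 179. Column totals: 112, 204, 212. Grand total N = 528.
Expected counts (row total × column total / N):
  Young, Brand X: 192×112/528 = 40.7273
  Young, Brand Y: 192×204/528 = 74.1818
  Young, Brand Z: 192×212/528 = 77.0909
  Middle, Brand X: 157×112/528 = 33.3030
  Middle, Brand Y: 157×204/528 = 60.6591
  Middle, Brand Z: 157×212/528 = 63.0379
  Older, Brand X: 179×112/528 = 37.9697
  Older, Brand Y: 179×204/528 = 69.1591
  Older, Brand Z: 179×212/528 = 71.8712
Contributions (O − E)²/E:
  (15 − 40.7273)²/40.7273 = 16.2518
  (84 − 74.1818)²/74.1818 = 1.2995
  (93 − 77.0909)²/77.0909 = 3.2831
  (18 − 33.3030)²/33.3030 = 7.0319
  (45 − 60.6591)²/60.6591 = 4.0424
  (94 − 63.0379)²/63.0379 = 15.2075
  (79 − 37.9697)²/37.9697 = 44.3376
  (75 − 69.1591)²/69.1591 = 0.4933
  (25 − 71.8712)²/71.8712 = 30.5673
χ² = 16.2518 + 1.2995 + 3.2831 + 7.0319 + 4.0424 + 15.2075 + 44.3376 + 0.4933 + 30.5673 = 122.514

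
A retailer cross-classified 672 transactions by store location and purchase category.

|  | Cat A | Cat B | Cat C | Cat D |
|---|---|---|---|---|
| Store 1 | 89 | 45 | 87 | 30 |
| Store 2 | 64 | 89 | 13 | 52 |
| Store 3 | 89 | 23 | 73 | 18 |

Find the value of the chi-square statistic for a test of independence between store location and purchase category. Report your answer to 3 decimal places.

117.657

Row totals: 251, 218, 203. Column totals: 242, 157, 173, 100. Grand total N = 672.
Expected counts (row total × column total / N):
  Store 1, Cat A: 251×242/672 = 90.3899
  Store 1, Cat B: 251×157/672 = 58.6414
  Store 1, Cat C: 251×173/672 = 64.6176
  Store 1, Cat D: 251×100/672 = 37.3512
  Store 2, Cat A: 218×242/672 = 78.5060
  Store 2, Cat B: 218×157/672 = 50.9315
  Store 2, Cat C: 218×173/672 = 56.1220
  Store 2, Cat D: 218×100/672 = 32.4405
  Store 3, Cat A: 203×242/672 = 73.1042
  Store 3, Cat B: 203×157/672 = 47.4271
  Store 3, Cat C: 203×173/672 = 52.2604
  Store 3, Cat D: 203×100/672 = 30.2083
Contributions (O − E)²/E:
  (89 − 90.3899)²/90.3899 = 0.0214
  (45 − 58.6414)²/58.6414 = 3.1733
  (87 − 64.6176)²/64.6176 = 7.7529
  (30 − 37.3512)²/37.3512 = 1.4468
  (64 − 78.5060)²/78.5060 = 2.6804
  (89 − 50.9315)²/50.9315 = 28.4541
  (13 − 56.1220)²/56.1220 = 33.1333
  (52 − 32.4405)²/32.4405 = 11.7931
  (89 − 73.1042)²/73.1042 = 3.4564
  (23 − 47.4271)²/47.4271 = 12.5811
  (73 − 52.2604)²/52.2604 = 8.2305
  (18 − 30.2083)²/30.2083 = 4.9338
χ² = 0.0214 + 3.1733 + 7.7529 + 1.4468 + 2.6804 + 28.4541 + 33.1333 + 11.7931 + 3.4564 + 12.5811 + 8.2305 + 4.9338 = 117.657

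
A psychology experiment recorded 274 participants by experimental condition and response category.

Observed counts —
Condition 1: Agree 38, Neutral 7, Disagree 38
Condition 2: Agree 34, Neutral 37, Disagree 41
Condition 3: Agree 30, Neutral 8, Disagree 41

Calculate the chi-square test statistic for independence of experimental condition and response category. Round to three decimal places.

Row totals: 83, 112, 79. Column totals: 102, 52, 120. Grand total N = 274.
Expected counts (row total × column total / N):
  Condition 1, Agree: 83×102/274 = 30.8978
  Condition 1, Neutral: 83×52/274 = 15.7518
  Condition 1, Disagree: 83×120/274 = 36.3504
  Condition 2, Agree: 112×102/274 = 41.6934
  Condition 2, Neutral: 112×52/274 = 21.2555
  Condition 2, Disagree: 112×120/274 = 49.0511
  Condition 3, Agree: 79×102/274 = 29.4088
  Condition 3, Neutral: 79×52/274 = 14.9927
  Condition 3, Disagree: 79×120/274 = 34.5985
Contributions (O − E)²/E:
  (38 − 30.8978)²/30.8978 = 1.6325
  (7 − 15.7518)²/15.7518 = 4.8626
  (38 − 36.3504)²/36.3504 = 0.0749
  (34 − 41.6934)²/41.6934 = 1.4196
  (37 − 21.2555)²/21.2555 = 11.6624
  (41 − 49.0511)²/49.0511 = 1.3215
  (30 − 29.4088)²/29.4088 = 0.0119
  (8 − 14.9927)²/14.9927 = 3.2614
  (41 − 34.5985)²/34.5985 = 1.1844
χ² = 1.6325 + 4.8626 + 0.0749 + 1.4196 + 11.6624 + 1.3215 + 0.0119 + 3.2614 + 1.1844 = 25.431

25.431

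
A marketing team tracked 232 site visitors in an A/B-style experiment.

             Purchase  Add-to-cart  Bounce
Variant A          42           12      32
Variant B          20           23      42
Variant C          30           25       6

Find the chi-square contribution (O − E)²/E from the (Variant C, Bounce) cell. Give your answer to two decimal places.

10.75

Row total (Variant C) = 61; column total (Bounce) = 80; N = 232.
Expected count E = 61 × 80 / 232 = 21.034.
Contribution = (O − E)²/E = (6 − 21.034)² / 21.034 = 10.75.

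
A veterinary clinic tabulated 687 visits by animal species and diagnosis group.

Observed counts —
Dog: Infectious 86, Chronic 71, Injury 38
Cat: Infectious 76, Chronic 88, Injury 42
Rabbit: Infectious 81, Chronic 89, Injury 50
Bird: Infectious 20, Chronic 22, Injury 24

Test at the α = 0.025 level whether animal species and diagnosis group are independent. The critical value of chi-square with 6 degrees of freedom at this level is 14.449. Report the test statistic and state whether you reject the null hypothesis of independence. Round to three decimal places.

11.611; fail to reject H₀

Row totals: 195, 206, 220, 66. Column totals: 263, 270, 154. Grand total N = 687.
Expected counts (row total × column total / N):
  Dog, Infectious: 195×263/687 = 74.6507
  Dog, Chronic: 195×270/687 = 76.6376
  Dog, Injury: 195×154/687 = 43.7118
  Cat, Infectious: 206×263/687 = 78.8617
  Cat, Chronic: 206×270/687 = 80.9607
  Cat, Injury: 206×154/687 = 46.1776
  Rabbit, Infectious: 220×263/687 = 84.2213
  Rabbit, Chronic: 220×270/687 = 86.4629
  Rabbit, Injury: 220×154/687 = 49.3159
  Bird, Infectious: 66×263/687 = 25.2664
  Bird, Chronic: 66×270/687 = 25.9389
  Bird, Injury: 66×154/687 = 14.7948
Contributions (O − E)²/E:
  (86 − 74.6507)²/74.6507 = 1.7255
  (71 − 76.6376)²/76.6376 = 0.4147
  (38 − 43.7118)²/43.7118 = 0.7464
  (76 − 78.8617)²/78.8617 = 0.1038
  (88 − 80.9607)²/80.9607 = 0.6120
  (42 − 46.1776)²/46.1776 = 0.3779
  (81 − 84.2213)²/84.2213 = 0.1232
  (89 − 86.4629)²/86.4629 = 0.0744
  (50 − 49.3159)²/49.3159 = 0.0095
  (20 − 25.2664)²/25.2664 = 1.0977
  (22 − 25.9389)²/25.9389 = 0.5981
  (24 − 14.7948)²/14.7948 = 5.7274
χ² = 1.7255 + 0.4147 + 0.7464 + 0.1038 + 0.6120 + 0.3779 + 0.1232 + 0.0744 + 0.0095 + 1.0977 + 0.5981 + 5.7274 = 11.611
df = (4−1)(3−1) = 6. Since 11.611 < 14.449, fail to reject the null hypothesis of independence at α = 0.025.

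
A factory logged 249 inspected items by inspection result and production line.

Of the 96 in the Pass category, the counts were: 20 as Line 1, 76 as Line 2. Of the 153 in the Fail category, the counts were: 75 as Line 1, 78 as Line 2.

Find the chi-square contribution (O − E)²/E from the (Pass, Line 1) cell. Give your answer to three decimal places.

Row total (Pass) = 96; column total (Line 1) = 95; N = 249.
Expected count E = 96 × 95 / 249 = 36.6265.
Contribution = (O − E)²/E = (20 − 36.6265)² / 36.6265 = 7.548.

7.548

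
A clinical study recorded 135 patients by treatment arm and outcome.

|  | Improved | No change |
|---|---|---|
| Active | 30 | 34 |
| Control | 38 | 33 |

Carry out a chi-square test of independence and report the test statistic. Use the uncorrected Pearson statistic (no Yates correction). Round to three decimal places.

Row totals: 64, 71. Column totals: 68, 67. Grand total N = 135.
Expected counts (row total × column total / N):
  Active, Improved: 64×68/135 = 32.2370
  Active, No change: 64×67/135 = 31.7630
  Control, Improved: 71×68/135 = 35.7630
  Control, No change: 71×67/135 = 35.2370
Contributions (O − E)²/E:
  (30 − 32.2370)²/32.2370 = 0.1552
  (34 − 31.7630)²/31.7630 = 0.1575
  (38 − 35.7630)²/35.7630 = 0.1399
  (33 − 35.2370)²/35.2370 = 0.1420
χ² = 0.1552 + 0.1575 + 0.1399 + 0.1420 = 0.595

0.595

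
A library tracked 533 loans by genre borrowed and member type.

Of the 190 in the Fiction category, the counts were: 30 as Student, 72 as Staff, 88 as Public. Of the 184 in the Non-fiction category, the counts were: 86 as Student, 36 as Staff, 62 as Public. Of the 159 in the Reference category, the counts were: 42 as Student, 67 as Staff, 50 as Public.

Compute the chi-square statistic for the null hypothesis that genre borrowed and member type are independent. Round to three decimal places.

Row totals: 190, 184, 159. Column totals: 158, 175, 200. Grand total N = 533.
Expected counts (row total × column total / N):
  Fiction, Student: 190×158/533 = 56.3227
  Fiction, Staff: 190×175/533 = 62.3827
  Fiction, Public: 190×200/533 = 71.2946
  Non-fiction, Student: 184×158/533 = 54.5441
  Non-fiction, Staff: 184×175/533 = 60.4128
  Non-fiction, Public: 184×200/533 = 69.0432
  Reference, Student: 159×158/533 = 47.1332
  Reference, Staff: 159×175/533 = 52.2045
  Reference, Public: 159×200/533 = 59.6623
Contributions (O − E)²/E:
  (30 − 56.3227)²/56.3227 = 12.3020
  (72 − 62.3827)²/62.3827 = 1.4827
  (88 − 71.2946)²/71.2946 = 3.9143
  (86 − 54.5441)²/54.5441 = 18.1408
  (36 − 60.4128)²/60.4128 = 9.8652
  (62 − 69.0432)²/69.0432 = 0.7185
  (42 − 47.1332)²/47.1332 = 0.5590
  (67 − 52.2045)²/52.2045 = 4.1933
  (50 − 59.6623)²/59.6623 = 1.5648
χ² = 12.3020 + 1.4827 + 3.9143 + 18.1408 + 9.8652 + 0.7185 + 0.5590 + 4.1933 + 1.5648 = 52.741

52.741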